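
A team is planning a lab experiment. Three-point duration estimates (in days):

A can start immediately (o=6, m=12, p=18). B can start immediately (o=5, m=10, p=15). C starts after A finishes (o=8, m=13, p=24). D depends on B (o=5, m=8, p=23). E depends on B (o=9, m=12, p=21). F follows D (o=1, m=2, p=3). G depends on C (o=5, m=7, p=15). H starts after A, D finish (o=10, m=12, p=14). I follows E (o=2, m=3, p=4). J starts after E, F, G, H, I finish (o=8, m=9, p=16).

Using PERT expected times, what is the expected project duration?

44 days

te_A = (6 + 4·12 + 18)/6 = 72/6 = 12
te_B = (5 + 4·10 + 15)/6 = 60/6 = 10
te_C = (8 + 4·13 + 24)/6 = 84/6 = 14
te_D = (5 + 4·8 + 23)/6 = 60/6 = 10
te_E = (9 + 4·12 + 21)/6 = 78/6 = 13
te_F = (1 + 4·2 + 3)/6 = 12/6 = 2
te_G = (5 + 4·7 + 15)/6 = 48/6 = 8
te_H = (10 + 4·12 + 14)/6 = 72/6 = 12
te_I = (2 + 4·3 + 4)/6 = 18/6 = 3
te_J = (8 + 4·9 + 16)/6 = 60/6 = 10

Forward pass:
ES_A = 0; EF_A = 12
ES_B = 0; EF_B = 10
ES_C = 12; EF_C = 12+14 = 26
ES_D = 10; EF_D = 10+10 = 20
ES_E = 10; EF_E = 10+13 = 23
ES_F = 20; EF_F = 20+2 = 22
ES_G = 26; EF_G = 26+8 = 34
ES_H = max(EF_A=12, EF_D=20) = 20; EF_H = 20+12 = 32
ES_I = 23; EF_I = 23+3 = 26
ES_J = max(EF_E=23, EF_F=22, EF_G=34, EF_H=32, EF_I=26) = 34; EF_J = 34+10 = 44
Expected project duration μ = 44 days. Critical path: A → C → G → J.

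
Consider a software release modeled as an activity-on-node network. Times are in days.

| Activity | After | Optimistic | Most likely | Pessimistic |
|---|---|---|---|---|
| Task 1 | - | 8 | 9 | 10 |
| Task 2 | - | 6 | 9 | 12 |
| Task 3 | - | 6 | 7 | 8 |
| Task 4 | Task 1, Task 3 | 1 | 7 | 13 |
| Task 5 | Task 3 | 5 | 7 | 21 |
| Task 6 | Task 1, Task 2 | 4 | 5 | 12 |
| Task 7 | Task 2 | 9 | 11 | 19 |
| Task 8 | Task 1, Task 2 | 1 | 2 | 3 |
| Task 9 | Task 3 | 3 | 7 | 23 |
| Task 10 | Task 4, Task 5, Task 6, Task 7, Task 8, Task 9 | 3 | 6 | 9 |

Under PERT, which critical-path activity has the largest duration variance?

te_Task 1 = (8 + 4·9 + 10)/6 = 54/6 = 9; σ²_Task 1 = ((10−8)/6)² = 0.111
te_Task 2 = (6 + 4·9 + 12)/6 = 54/6 = 9; σ²_Task 2 = ((12−6)/6)² = 1.000
te_Task 3 = (6 + 4·7 + 8)/6 = 42/6 = 7; σ²_Task 3 = ((8−6)/6)² = 0.111
te_Task 4 = (1 + 4·7 + 13)/6 = 42/6 = 7; σ²_Task 4 = ((13−1)/6)² = 4.000
te_Task 5 = (5 + 4·7 + 21)/6 = 54/6 = 9; σ²_Task 5 = ((21−5)/6)² = 7.111
te_Task 6 = (4 + 4·5 + 12)/6 = 36/6 = 6; σ²_Task 6 = ((12−4)/6)² = 1.778
te_Task 7 = (9 + 4·11 + 19)/6 = 72/6 = 12; σ²_Task 7 = ((19−9)/6)² = 2.778
te_Task 8 = (1 + 4·2 + 3)/6 = 12/6 = 2; σ²_Task 8 = ((3−1)/6)² = 0.111
te_Task 9 = (3 + 4·7 + 23)/6 = 54/6 = 9; σ²_Task 9 = ((23−3)/6)² = 11.111
te_Task 10 = (3 + 4·6 + 9)/6 = 36/6 = 6; σ²_Task 10 = ((9−3)/6)² = 1.000

Forward pass:
ES_Task 1 = 0; EF_Task 1 = 9
ES_Task 2 = 0; EF_Task 2 = 9
ES_Task 3 = 0; EF_Task 3 = 7
ES_Task 4 = max(EF_Task 1=9, EF_Task 3=7) = 9; EF_Task 4 = 9+7 = 16
ES_Task 5 = 7; EF_Task 5 = 7+9 = 16
ES_Task 6 = max(EF_Task 1=9, EF_Task 2=9) = 9; EF_Task 6 = 9+6 = 15
ES_Task 7 = 9; EF_Task 7 = 9+12 = 21
ES_Task 8 = max(EF_Task 1=9, EF_Task 2=9) = 9; EF_Task 8 = 9+2 = 11
ES_Task 9 = 7; EF_Task 9 = 7+9 = 16
ES_Task 10 = max(EF_Task 4=16, EF_Task 5=16, EF_Task 6=15, EF_Task 7=21, EF_Task 8=11, EF_Task 9=16) = 21; EF_Task 10 = 21+6 = 27
Expected project duration μ = 27 days. Critical path: Task 2 → Task 7 → Task 10.

Variances on critical path: σ²_Task 2=1.000, σ²_Task 7=2.778, σ²_Task 10=1.000.
Largest is σ²_Task 7 = 2.778.

Task 7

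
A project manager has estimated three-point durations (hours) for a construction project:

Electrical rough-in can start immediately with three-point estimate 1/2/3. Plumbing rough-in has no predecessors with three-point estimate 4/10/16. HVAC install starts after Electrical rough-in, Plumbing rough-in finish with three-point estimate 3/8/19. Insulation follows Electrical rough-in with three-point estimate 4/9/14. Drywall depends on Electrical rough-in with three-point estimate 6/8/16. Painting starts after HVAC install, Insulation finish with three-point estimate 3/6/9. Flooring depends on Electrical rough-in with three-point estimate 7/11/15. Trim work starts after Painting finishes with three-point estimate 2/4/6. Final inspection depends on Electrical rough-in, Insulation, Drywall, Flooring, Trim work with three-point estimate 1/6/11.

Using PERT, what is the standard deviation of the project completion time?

3.92 hours

te_Electrical rough-in = (1 + 4·2 + 3)/6 = 12/6 = 2; σ²_Electrical rough-in = ((3−1)/6)² = 0.111
te_Plumbing rough-in = (4 + 4·10 + 16)/6 = 60/6 = 10; σ²_Plumbing rough-in = ((16−4)/6)² = 4.000
te_HVAC install = (3 + 4·8 + 19)/6 = 54/6 = 9; σ²_HVAC install = ((19−3)/6)² = 7.111
te_Insulation = (4 + 4·9 + 14)/6 = 54/6 = 9; σ²_Insulation = ((14−4)/6)² = 2.778
te_Drywall = (6 + 4·8 + 16)/6 = 54/6 = 9; σ²_Drywall = ((16−6)/6)² = 2.778
te_Painting = (3 + 4·6 + 9)/6 = 36/6 = 6; σ²_Painting = ((9−3)/6)² = 1.000
te_Flooring = (7 + 4·11 + 15)/6 = 66/6 = 11; σ²_Flooring = ((15−7)/6)² = 1.778
te_Trim work = (2 + 4·4 + 6)/6 = 24/6 = 4; σ²_Trim work = ((6−2)/6)² = 0.444
te_Final inspection = (1 + 4·6 + 11)/6 = 36/6 = 6; σ²_Final inspection = ((11−1)/6)² = 2.778

Forward pass:
ES_Electrical rough-in = 0; EF_Electrical rough-in = 2
ES_Plumbing rough-in = 0; EF_Plumbing rough-in = 10
ES_HVAC install = max(EF_Electrical rough-in=2, EF_Plumbing rough-in=10) = 10; EF_HVAC install = 10+9 = 19
ES_Insulation = 2; EF_Insulation = 2+9 = 11
ES_Drywall = 2; EF_Drywall = 2+9 = 11
ES_Painting = max(EF_HVAC install=19, EF_Insulation=11) = 19; EF_Painting = 19+6 = 25
ES_Flooring = 2; EF_Flooring = 2+11 = 13
ES_Trim work = 25; EF_Trim work = 25+4 = 29
ES_Final inspection = max(EF_Electrical rough-in=2, EF_Insulation=11, EF_Drywall=11, EF_Flooring=13, EF_Trim work=29) = 29; EF_Final inspection = 29+6 = 35
Expected project duration μ = 35 hours. Critical path: Plumbing rough-in → HVAC install → Painting → Trim work → Final inspection.

Variance along critical path = 4.000 + 7.111 + 1.000 + 0.444 + 2.778 = 15.333
σ = √15.333 = 3.916 hours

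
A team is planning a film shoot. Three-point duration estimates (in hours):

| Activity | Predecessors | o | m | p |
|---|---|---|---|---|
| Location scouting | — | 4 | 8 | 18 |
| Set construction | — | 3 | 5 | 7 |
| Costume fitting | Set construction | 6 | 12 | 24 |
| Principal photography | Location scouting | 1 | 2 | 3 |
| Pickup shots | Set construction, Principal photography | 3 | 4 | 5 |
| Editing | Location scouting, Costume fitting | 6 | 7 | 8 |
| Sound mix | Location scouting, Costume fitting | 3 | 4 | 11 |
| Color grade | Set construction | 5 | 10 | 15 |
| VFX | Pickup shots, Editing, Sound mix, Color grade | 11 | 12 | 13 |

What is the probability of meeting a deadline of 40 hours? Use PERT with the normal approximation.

0.833

te_Location scouting = (4 + 4·8 + 18)/6 = 54/6 = 9; σ²_Location scouting = ((18−4)/6)² = 5.444
te_Set construction = (3 + 4·5 + 7)/6 = 30/6 = 5; σ²_Set construction = ((7−3)/6)² = 0.444
te_Costume fitting = (6 + 4·12 + 24)/6 = 78/6 = 13; σ²_Costume fitting = ((24−6)/6)² = 9.000
te_Principal photography = (1 + 4·2 + 3)/6 = 12/6 = 2; σ²_Principal photography = ((3−1)/6)² = 0.111
te_Pickup shots = (3 + 4·4 + 5)/6 = 24/6 = 4; σ²_Pickup shots = ((5−3)/6)² = 0.111
te_Editing = (6 + 4·7 + 8)/6 = 42/6 = 7; σ²_Editing = ((8−6)/6)² = 0.111
te_Sound mix = (3 + 4·4 + 11)/6 = 30/6 = 5; σ²_Sound mix = ((11−3)/6)² = 1.778
te_Color grade = (5 + 4·10 + 15)/6 = 60/6 = 10; σ²_Color grade = ((15−5)/6)² = 2.778
te_VFX = (11 + 4·12 + 13)/6 = 72/6 = 12; σ²_VFX = ((13−11)/6)² = 0.111

Forward pass:
ES_Location scouting = 0; EF_Location scouting = 9
ES_Set construction = 0; EF_Set construction = 5
ES_Costume fitting = 5; EF_Costume fitting = 5+13 = 18
ES_Principal photography = 9; EF_Principal photography = 9+2 = 11
ES_Pickup shots = max(EF_Set construction=5, EF_Principal photography=11) = 11; EF_Pickup shots = 11+4 = 15
ES_Editing = max(EF_Location scouting=9, EF_Costume fitting=18) = 18; EF_Editing = 18+7 = 25
ES_Sound mix = max(EF_Location scouting=9, EF_Costume fitting=18) = 18; EF_Sound mix = 18+5 = 23
ES_Color grade = 5; EF_Color grade = 5+10 = 15
ES_VFX = max(EF_Pickup shots=15, EF_Editing=25, EF_Sound mix=23, EF_Color grade=15) = 25; EF_VFX = 25+12 = 37
Expected project duration μ = 37 hours. Critical path: Set construction → Costume fitting → Editing → VFX.

Variance along critical path = 0.444 + 9.000 + 0.111 + 0.111 = 9.667; σ = √9.667 = 3.109 hours.
Z = (40 − 37) / 3.109 = 0.965
P(T ≤ 40) = Φ(0.965) ≈ 0.833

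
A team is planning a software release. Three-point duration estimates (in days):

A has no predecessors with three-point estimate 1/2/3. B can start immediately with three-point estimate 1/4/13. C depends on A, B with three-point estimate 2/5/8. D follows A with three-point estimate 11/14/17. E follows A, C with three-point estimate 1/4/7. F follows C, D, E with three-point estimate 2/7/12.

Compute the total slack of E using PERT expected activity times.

te_A = (1 + 4·2 + 3)/6 = 12/6 = 2
te_B = (1 + 4·4 + 13)/6 = 30/6 = 5
te_C = (2 + 4·5 + 8)/6 = 30/6 = 5
te_D = (11 + 4·14 + 17)/6 = 84/6 = 14
te_E = (1 + 4·4 + 7)/6 = 24/6 = 4
te_F = (2 + 4·7 + 12)/6 = 42/6 = 7

Forward pass:
ES_A = 0; EF_A = 2
ES_B = 0; EF_B = 5
ES_C = max(EF_A=2, EF_B=5) = 5; EF_C = 5+5 = 10
ES_D = 2; EF_D = 2+14 = 16
ES_E = max(EF_A=2, EF_C=10) = 10; EF_E = 10+4 = 14
ES_F = max(EF_C=10, EF_D=16, EF_E=14) = 16; EF_F = 16+7 = 23
Expected project duration μ = 23 days. Critical path: A → D → F.

Backward pass:
LF_F = 23; LS_F = 23−7 = 16
LF_E = LS_F = 16; LS_E = 16−4 = 12
LF_D = LS_F = 16; LS_D = 16−14 = 2
LF_C = min(LS_E=12, LS_F=16) = 12; LS_C = 12−5 = 7
LF_B = LS_C = 7; LS_B = 7−5 = 2
LF_A = min(LS_C=7, LS_D=2, LS_E=12) = 2; LS_A = 2−2 = 0
Slack_E = LS_E − ES_E = 12 − 10 = 2

2 days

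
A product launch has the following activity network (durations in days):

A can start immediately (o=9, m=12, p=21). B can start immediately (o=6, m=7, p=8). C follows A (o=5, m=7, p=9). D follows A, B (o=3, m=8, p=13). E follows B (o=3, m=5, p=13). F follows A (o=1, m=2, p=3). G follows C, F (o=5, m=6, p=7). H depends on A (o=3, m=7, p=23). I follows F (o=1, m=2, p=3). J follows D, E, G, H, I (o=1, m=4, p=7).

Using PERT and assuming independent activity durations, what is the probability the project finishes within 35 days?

te_A = (9 + 4·12 + 21)/6 = 78/6 = 13; σ²_A = ((21−9)/6)² = 4.000
te_B = (6 + 4·7 + 8)/6 = 42/6 = 7; σ²_B = ((8−6)/6)² = 0.111
te_C = (5 + 4·7 + 9)/6 = 42/6 = 7; σ²_C = ((9−5)/6)² = 0.444
te_D = (3 + 4·8 + 13)/6 = 48/6 = 8; σ²_D = ((13−3)/6)² = 2.778
te_E = (3 + 4·5 + 13)/6 = 36/6 = 6; σ²_E = ((13−3)/6)² = 2.778
te_F = (1 + 4·2 + 3)/6 = 12/6 = 2; σ²_F = ((3−1)/6)² = 0.111
te_G = (5 + 4·6 + 7)/6 = 36/6 = 6; σ²_G = ((7−5)/6)² = 0.111
te_H = (3 + 4·7 + 23)/6 = 54/6 = 9; σ²_H = ((23−3)/6)² = 11.111
te_I = (1 + 4·2 + 3)/6 = 12/6 = 2; σ²_I = ((3−1)/6)² = 0.111
te_J = (1 + 4·4 + 7)/6 = 24/6 = 4; σ²_J = ((7−1)/6)² = 1.000

Forward pass:
ES_A = 0; EF_A = 13
ES_B = 0; EF_B = 7
ES_C = 13; EF_C = 13+7 = 20
ES_D = max(EF_A=13, EF_B=7) = 13; EF_D = 13+8 = 21
ES_E = 7; EF_E = 7+6 = 13
ES_F = 13; EF_F = 13+2 = 15
ES_G = max(EF_C=20, EF_F=15) = 20; EF_G = 20+6 = 26
ES_H = 13; EF_H = 13+9 = 22
ES_I = 15; EF_I = 15+2 = 17
ES_J = max(EF_D=21, EF_E=13, EF_G=26, EF_H=22, EF_I=17) = 26; EF_J = 26+4 = 30
Expected project duration μ = 30 days. Critical path: A → C → G → J.

Variance along critical path = 4.000 + 0.444 + 0.111 + 1.000 = 5.556; σ = √5.556 = 2.357 days.
Z = (35 − 30) / 2.357 = 2.121
P(T ≤ 35) = Φ(2.121) ≈ 0.983

0.983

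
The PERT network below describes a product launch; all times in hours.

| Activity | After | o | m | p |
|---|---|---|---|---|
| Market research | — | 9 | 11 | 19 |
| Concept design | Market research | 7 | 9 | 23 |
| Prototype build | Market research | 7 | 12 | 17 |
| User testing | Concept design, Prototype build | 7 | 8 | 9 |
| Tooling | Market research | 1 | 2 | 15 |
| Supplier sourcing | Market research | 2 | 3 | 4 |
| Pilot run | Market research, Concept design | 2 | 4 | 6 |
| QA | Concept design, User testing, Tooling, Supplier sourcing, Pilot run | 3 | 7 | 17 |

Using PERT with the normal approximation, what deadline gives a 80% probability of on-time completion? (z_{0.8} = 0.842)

te_Market research = (9 + 4·11 + 19)/6 = 72/6 = 12; σ²_Market research = ((19−9)/6)² = 2.778
te_Concept design = (7 + 4·9 + 23)/6 = 66/6 = 11; σ²_Concept design = ((23−7)/6)² = 7.111
te_Prototype build = (7 + 4·12 + 17)/6 = 72/6 = 12; σ²_Prototype build = ((17−7)/6)² = 2.778
te_User testing = (7 + 4·8 + 9)/6 = 48/6 = 8; σ²_User testing = ((9−7)/6)² = 0.111
te_Tooling = (1 + 4·2 + 15)/6 = 24/6 = 4; σ²_Tooling = ((15−1)/6)² = 5.444
te_Supplier sourcing = (2 + 4·3 + 4)/6 = 18/6 = 3; σ²_Supplier sourcing = ((4−2)/6)² = 0.111
te_Pilot run = (2 + 4·4 + 6)/6 = 24/6 = 4; σ²_Pilot run = ((6−2)/6)² = 0.444
te_QA = (3 + 4·7 + 17)/6 = 48/6 = 8; σ²_QA = ((17−3)/6)² = 5.444

Forward pass:
ES_Market research = 0; EF_Market research = 12
ES_Concept design = 12; EF_Concept design = 12+11 = 23
ES_Prototype build = 12; EF_Prototype build = 12+12 = 24
ES_User testing = max(EF_Concept design=23, EF_Prototype build=24) = 24; EF_User testing = 24+8 = 32
ES_Tooling = 12; EF_Tooling = 12+4 = 16
ES_Supplier sourcing = 12; EF_Supplier sourcing = 12+3 = 15
ES_Pilot run = max(EF_Market research=12, EF_Concept design=23) = 23; EF_Pilot run = 23+4 = 27
ES_QA = max(EF_Concept design=23, EF_User testing=32, EF_Tooling=16, EF_Supplier sourcing=15, EF_Pilot run=27) = 32; EF_QA = 32+8 = 40
Expected project duration μ = 40 hours. Critical path: Market research → Prototype build → User testing → QA.

Variance along critical path = 2.778 + 2.778 + 0.111 + 5.444 = 11.111; σ = 3.333 hours.
D = μ + z·σ = 40 + 0.842·3.333 = 42.8 hours

42.8 hours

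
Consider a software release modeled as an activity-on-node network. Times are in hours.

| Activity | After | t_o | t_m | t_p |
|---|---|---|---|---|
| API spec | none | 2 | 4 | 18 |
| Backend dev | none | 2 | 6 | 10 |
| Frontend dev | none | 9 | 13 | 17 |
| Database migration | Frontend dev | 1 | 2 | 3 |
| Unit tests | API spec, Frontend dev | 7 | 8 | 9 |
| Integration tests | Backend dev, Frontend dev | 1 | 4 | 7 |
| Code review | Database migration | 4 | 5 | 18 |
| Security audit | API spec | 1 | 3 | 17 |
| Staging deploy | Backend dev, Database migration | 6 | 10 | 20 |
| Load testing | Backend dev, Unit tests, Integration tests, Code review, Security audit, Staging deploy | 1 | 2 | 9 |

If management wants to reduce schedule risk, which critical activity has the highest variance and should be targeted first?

Staging deploy

te_API spec = (2 + 4·4 + 18)/6 = 36/6 = 6; σ²_API spec = ((18−2)/6)² = 7.111
te_Backend dev = (2 + 4·6 + 10)/6 = 36/6 = 6; σ²_Backend dev = ((10−2)/6)² = 1.778
te_Frontend dev = (9 + 4·13 + 17)/6 = 78/6 = 13; σ²_Frontend dev = ((17−9)/6)² = 1.778
te_Database migration = (1 + 4·2 + 3)/6 = 12/6 = 2; σ²_Database migration = ((3−1)/6)² = 0.111
te_Unit tests = (7 + 4·8 + 9)/6 = 48/6 = 8; σ²_Unit tests = ((9−7)/6)² = 0.111
te_Integration tests = (1 + 4·4 + 7)/6 = 24/6 = 4; σ²_Integration tests = ((7−1)/6)² = 1.000
te_Code review = (4 + 4·5 + 18)/6 = 42/6 = 7; σ²_Code review = ((18−4)/6)² = 5.444
te_Security audit = (1 + 4·3 + 17)/6 = 30/6 = 5; σ²_Security audit = ((17−1)/6)² = 7.111
te_Staging deploy = (6 + 4·10 + 20)/6 = 66/6 = 11; σ²_Staging deploy = ((20−6)/6)² = 5.444
te_Load testing = (1 + 4·2 + 9)/6 = 18/6 = 3; σ²_Load testing = ((9−1)/6)² = 1.778

Forward pass:
ES_API spec = 0; EF_API spec = 6
ES_Backend dev = 0; EF_Backend dev = 6
ES_Frontend dev = 0; EF_Frontend dev = 13
ES_Database migration = 13; EF_Database migration = 13+2 = 15
ES_Unit tests = max(EF_API spec=6, EF_Frontend dev=13) = 13; EF_Unit tests = 13+8 = 21
ES_Integration tests = max(EF_Backend dev=6, EF_Frontend dev=13) = 13; EF_Integration tests = 13+4 = 17
ES_Code review = 15; EF_Code review = 15+7 = 22
ES_Security audit = 6; EF_Security audit = 6+5 = 11
ES_Staging deploy = max(EF_Backend dev=6, EF_Database migration=15) = 15; EF_Staging deploy = 15+11 = 26
ES_Load testing = max(EF_Backend dev=6, EF_Unit tests=21, EF_Integration tests=17, EF_Code review=22, EF_Security audit=11, EF_Staging deploy=26) = 26; EF_Load testing = 26+3 = 29
Expected project duration μ = 29 hours. Critical path: Frontend dev → Database migration → Staging deploy → Load testing.

Variances on critical path: σ²_Frontend dev=1.778, σ²_Database migration=0.111, σ²_Staging deploy=5.444, σ²_Load testing=1.778.
Largest is σ²_Staging deploy = 5.444.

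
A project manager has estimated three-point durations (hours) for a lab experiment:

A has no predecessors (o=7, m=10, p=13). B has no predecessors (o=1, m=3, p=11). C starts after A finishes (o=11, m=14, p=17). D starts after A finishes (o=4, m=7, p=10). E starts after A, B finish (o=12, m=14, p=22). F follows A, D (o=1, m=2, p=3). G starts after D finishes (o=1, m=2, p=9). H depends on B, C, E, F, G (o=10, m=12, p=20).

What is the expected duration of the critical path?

38 hours

te_A = (7 + 4·10 + 13)/6 = 60/6 = 10
te_B = (1 + 4·3 + 11)/6 = 24/6 = 4
te_C = (11 + 4·14 + 17)/6 = 84/6 = 14
te_D = (4 + 4·7 + 10)/6 = 42/6 = 7
te_E = (12 + 4·14 + 22)/6 = 90/6 = 15
te_F = (1 + 4·2 + 3)/6 = 12/6 = 2
te_G = (1 + 4·2 + 9)/6 = 18/6 = 3
te_H = (10 + 4·12 + 20)/6 = 78/6 = 13

Forward pass:
ES_A = 0; EF_A = 10
ES_B = 0; EF_B = 4
ES_C = 10; EF_C = 10+14 = 24
ES_D = 10; EF_D = 10+7 = 17
ES_E = max(EF_A=10, EF_B=4) = 10; EF_E = 10+15 = 25
ES_F = max(EF_A=10, EF_D=17) = 17; EF_F = 17+2 = 19
ES_G = 17; EF_G = 17+3 = 20
ES_H = max(EF_B=4, EF_C=24, EF_E=25, EF_F=19, EF_G=20) = 25; EF_H = 25+13 = 38
Expected project duration μ = 38 hours. Critical path: A → E → H.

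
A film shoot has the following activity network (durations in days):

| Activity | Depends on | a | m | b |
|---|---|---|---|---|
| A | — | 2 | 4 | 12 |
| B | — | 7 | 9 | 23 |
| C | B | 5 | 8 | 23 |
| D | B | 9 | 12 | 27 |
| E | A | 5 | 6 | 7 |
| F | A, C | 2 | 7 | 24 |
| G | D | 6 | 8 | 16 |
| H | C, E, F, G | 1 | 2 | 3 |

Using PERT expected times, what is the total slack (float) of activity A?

20 days

te_A = (2 + 4·4 + 12)/6 = 30/6 = 5
te_B = (7 + 4·9 + 23)/6 = 66/6 = 11
te_C = (5 + 4·8 + 23)/6 = 60/6 = 10
te_D = (9 + 4·12 + 27)/6 = 84/6 = 14
te_E = (5 + 4·6 + 7)/6 = 36/6 = 6
te_F = (2 + 4·7 + 24)/6 = 54/6 = 9
te_G = (6 + 4·8 + 16)/6 = 54/6 = 9
te_H = (1 + 4·2 + 3)/6 = 12/6 = 2

Forward pass:
ES_A = 0; EF_A = 5
ES_B = 0; EF_B = 11
ES_C = 11; EF_C = 11+10 = 21
ES_D = 11; EF_D = 11+14 = 25
ES_E = 5; EF_E = 5+6 = 11
ES_F = max(EF_A=5, EF_C=21) = 21; EF_F = 21+9 = 30
ES_G = 25; EF_G = 25+9 = 34
ES_H = max(EF_C=21, EF_E=11, EF_F=30, EF_G=34) = 34; EF_H = 34+2 = 36
Expected project duration μ = 36 days. Critical path: B → D → G → H.

Backward pass:
LF_H = 36; LS_H = 36−2 = 34
LF_G = LS_H = 34; LS_G = 34−9 = 25
LF_F = LS_H = 34; LS_F = 34−9 = 25
LF_E = LS_H = 34; LS_E = 34−6 = 28
LF_D = LS_G = 25; LS_D = 25−14 = 11
LF_C = min(LS_F=25, LS_H=34) = 25; LS_C = 25−10 = 15
LF_B = min(LS_C=15, LS_D=11) = 11; LS_B = 11−11 = 0
LF_A = min(LS_E=28, LS_F=25) = 25; LS_A = 25−5 = 20
Slack_A = LS_A − ES_A = 20 − 0 = 20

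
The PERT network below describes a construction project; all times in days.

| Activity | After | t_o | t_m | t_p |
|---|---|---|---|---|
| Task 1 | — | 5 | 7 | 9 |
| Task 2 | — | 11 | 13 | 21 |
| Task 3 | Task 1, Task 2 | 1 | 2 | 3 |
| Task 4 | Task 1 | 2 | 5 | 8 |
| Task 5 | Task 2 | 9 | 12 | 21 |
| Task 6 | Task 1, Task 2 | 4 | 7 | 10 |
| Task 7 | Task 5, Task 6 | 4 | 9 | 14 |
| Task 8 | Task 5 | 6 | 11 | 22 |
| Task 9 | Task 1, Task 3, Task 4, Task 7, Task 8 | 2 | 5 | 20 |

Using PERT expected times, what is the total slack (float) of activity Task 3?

te_Task 1 = (5 + 4·7 + 9)/6 = 42/6 = 7
te_Task 2 = (11 + 4·13 + 21)/6 = 84/6 = 14
te_Task 3 = (1 + 4·2 + 3)/6 = 12/6 = 2
te_Task 4 = (2 + 4·5 + 8)/6 = 30/6 = 5
te_Task 5 = (9 + 4·12 + 21)/6 = 78/6 = 13
te_Task 6 = (4 + 4·7 + 10)/6 = 42/6 = 7
te_Task 7 = (4 + 4·9 + 14)/6 = 54/6 = 9
te_Task 8 = (6 + 4·11 + 22)/6 = 72/6 = 12
te_Task 9 = (2 + 4·5 + 20)/6 = 42/6 = 7

Forward pass:
ES_Task 1 = 0; EF_Task 1 = 7
ES_Task 2 = 0; EF_Task 2 = 14
ES_Task 3 = max(EF_Task 1=7, EF_Task 2=14) = 14; EF_Task 3 = 14+2 = 16
ES_Task 4 = 7; EF_Task 4 = 7+5 = 12
ES_Task 5 = 14; EF_Task 5 = 14+13 = 27
ES_Task 6 = max(EF_Task 1=7, EF_Task 2=14) = 14; EF_Task 6 = 14+7 = 21
ES_Task 7 = max(EF_Task 5=27, EF_Task 6=21) = 27; EF_Task 7 = 27+9 = 36
ES_Task 8 = 27; EF_Task 8 = 27+12 = 39
ES_Task 9 = max(EF_Task 1=7, EF_Task 3=16, EF_Task 4=12, EF_Task 7=36, EF_Task 8=39) = 39; EF_Task 9 = 39+7 = 46
Expected project duration μ = 46 days. Critical path: Task 2 → Task 5 → Task 8 → Task 9.

Backward pass:
LF_Task 9 = 46; LS_Task 9 = 46−7 = 39
LF_Task 8 = LS_Task 9 = 39; LS_Task 8 = 39−12 = 27
LF_Task 7 = LS_Task 9 = 39; LS_Task 7 = 39−9 = 30
LF_Task 6 = LS_Task 7 = 30; LS_Task 6 = 30−7 = 23
LF_Task 5 = min(LS_Task 7=30, LS_Task 8=27) = 27; LS_Task 5 = 27−13 = 14
LF_Task 4 = LS_Task 9 = 39; LS_Task 4 = 39−5 = 34
LF_Task 3 = LS_Task 9 = 39; LS_Task 3 = 39−2 = 37
LF_Task 2 = min(LS_Task 3=37, LS_Task 5=14, LS_Task 6=23) = 14; LS_Task 2 = 14−14 = 0
LF_Task 1 = min(LS_Task 3=37, LS_Task 4=34, LS_Task 6=23, LS_Task 9=39) = 23; LS_Task 1 = 23−7 = 16
Slack_Task 3 = LS_Task 3 − ES_Task 3 = 37 − 14 = 23

23 days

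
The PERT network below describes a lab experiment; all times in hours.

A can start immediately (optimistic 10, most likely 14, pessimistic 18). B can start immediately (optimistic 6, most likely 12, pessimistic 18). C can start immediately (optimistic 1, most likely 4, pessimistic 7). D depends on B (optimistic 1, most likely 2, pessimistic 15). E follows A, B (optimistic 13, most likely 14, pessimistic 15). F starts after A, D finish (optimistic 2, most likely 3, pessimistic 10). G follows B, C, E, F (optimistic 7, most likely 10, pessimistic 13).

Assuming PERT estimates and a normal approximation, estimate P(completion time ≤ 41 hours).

0.961

te_A = (10 + 4·14 + 18)/6 = 84/6 = 14; σ²_A = ((18−10)/6)² = 1.778
te_B = (6 + 4·12 + 18)/6 = 72/6 = 12; σ²_B = ((18−6)/6)² = 4.000
te_C = (1 + 4·4 + 7)/6 = 24/6 = 4; σ²_C = ((7−1)/6)² = 1.000
te_D = (1 + 4·2 + 15)/6 = 24/6 = 4; σ²_D = ((15−1)/6)² = 5.444
te_E = (13 + 4·14 + 15)/6 = 84/6 = 14; σ²_E = ((15−13)/6)² = 0.111
te_F = (2 + 4·3 + 10)/6 = 24/6 = 4; σ²_F = ((10−2)/6)² = 1.778
te_G = (7 + 4·10 + 13)/6 = 60/6 = 10; σ²_G = ((13−7)/6)² = 1.000

Forward pass:
ES_A = 0; EF_A = 14
ES_B = 0; EF_B = 12
ES_C = 0; EF_C = 4
ES_D = 12; EF_D = 12+4 = 16
ES_E = max(EF_A=14, EF_B=12) = 14; EF_E = 14+14 = 28
ES_F = max(EF_A=14, EF_D=16) = 16; EF_F = 16+4 = 20
ES_G = max(EF_B=12, EF_C=4, EF_E=28, EF_F=20) = 28; EF_G = 28+10 = 38
Expected project duration μ = 38 hours. Critical path: A → E → G.

Variance along critical path = 1.778 + 0.111 + 1.000 = 2.889; σ = √2.889 = 1.700 hours.
Z = (41 − 38) / 1.700 = 1.765
P(T ≤ 41) = Φ(1.765) ≈ 0.961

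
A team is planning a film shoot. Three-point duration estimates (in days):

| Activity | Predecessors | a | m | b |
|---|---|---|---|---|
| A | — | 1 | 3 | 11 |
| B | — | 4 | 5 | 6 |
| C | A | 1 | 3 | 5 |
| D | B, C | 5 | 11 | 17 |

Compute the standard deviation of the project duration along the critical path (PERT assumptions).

te_A = (1 + 4·3 + 11)/6 = 24/6 = 4; σ²_A = ((11−1)/6)² = 2.778
te_B = (4 + 4·5 + 6)/6 = 30/6 = 5; σ²_B = ((6−4)/6)² = 0.111
te_C = (1 + 4·3 + 5)/6 = 18/6 = 3; σ²_C = ((5−1)/6)² = 0.444
te_D = (5 + 4·11 + 17)/6 = 66/6 = 11; σ²_D = ((17−5)/6)² = 4.000

Forward pass:
ES_A = 0; EF_A = 4
ES_B = 0; EF_B = 5
ES_C = 4; EF_C = 4+3 = 7
ES_D = max(EF_B=5, EF_C=7) = 7; EF_D = 7+11 = 18
Expected project duration μ = 18 days. Critical path: A → C → D.

Variance along critical path = 2.778 + 0.444 + 4.000 = 7.222
σ = √7.222 = 2.687 days

2.69 days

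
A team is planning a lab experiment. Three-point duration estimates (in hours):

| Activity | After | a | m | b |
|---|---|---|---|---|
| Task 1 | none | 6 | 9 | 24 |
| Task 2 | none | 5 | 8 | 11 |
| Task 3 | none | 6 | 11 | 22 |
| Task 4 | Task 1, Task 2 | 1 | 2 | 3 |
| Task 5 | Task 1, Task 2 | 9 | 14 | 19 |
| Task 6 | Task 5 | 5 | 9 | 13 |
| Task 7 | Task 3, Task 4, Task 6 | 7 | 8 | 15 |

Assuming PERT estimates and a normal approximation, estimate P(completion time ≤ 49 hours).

te_Task 1 = (6 + 4·9 + 24)/6 = 66/6 = 11; σ²_Task 1 = ((24−6)/6)² = 9.000
te_Task 2 = (5 + 4·8 + 11)/6 = 48/6 = 8; σ²_Task 2 = ((11−5)/6)² = 1.000
te_Task 3 = (6 + 4·11 + 22)/6 = 72/6 = 12; σ²_Task 3 = ((22−6)/6)² = 7.111
te_Task 4 = (1 + 4·2 + 3)/6 = 12/6 = 2; σ²_Task 4 = ((3−1)/6)² = 0.111
te_Task 5 = (9 + 4·14 + 19)/6 = 84/6 = 14; σ²_Task 5 = ((19−9)/6)² = 2.778
te_Task 6 = (5 + 4·9 + 13)/6 = 54/6 = 9; σ²_Task 6 = ((13−5)/6)² = 1.778
te_Task 7 = (7 + 4·8 + 15)/6 = 54/6 = 9; σ²_Task 7 = ((15−7)/6)² = 1.778

Forward pass:
ES_Task 1 = 0; EF_Task 1 = 11
ES_Task 2 = 0; EF_Task 2 = 8
ES_Task 3 = 0; EF_Task 3 = 12
ES_Task 4 = max(EF_Task 1=11, EF_Task 2=8) = 11; EF_Task 4 = 11+2 = 13
ES_Task 5 = max(EF_Task 1=11, EF_Task 2=8) = 11; EF_Task 5 = 11+14 = 25
ES_Task 6 = 25; EF_Task 6 = 25+9 = 34
ES_Task 7 = max(EF_Task 3=12, EF_Task 4=13, EF_Task 6=34) = 34; EF_Task 7 = 34+9 = 43
Expected project duration μ = 43 hours. Critical path: Task 1 → Task 5 → Task 6 → Task 7.

Variance along critical path = 9.000 + 2.778 + 1.778 + 1.778 = 15.333; σ = √15.333 = 3.916 hours.
Z = (49 − 43) / 3.916 = 1.532
P(T ≤ 49) = Φ(1.532) ≈ 0.937

0.937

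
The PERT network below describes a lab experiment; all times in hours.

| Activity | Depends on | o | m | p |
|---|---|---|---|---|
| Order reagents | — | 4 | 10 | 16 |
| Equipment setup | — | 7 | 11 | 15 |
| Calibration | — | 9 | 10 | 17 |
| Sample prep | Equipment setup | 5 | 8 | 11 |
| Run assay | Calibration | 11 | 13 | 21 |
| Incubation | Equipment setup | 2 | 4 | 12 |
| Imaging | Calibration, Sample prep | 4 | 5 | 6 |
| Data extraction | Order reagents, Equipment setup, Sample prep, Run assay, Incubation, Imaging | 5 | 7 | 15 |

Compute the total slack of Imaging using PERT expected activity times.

te_Order reagents = (4 + 4·10 + 16)/6 = 60/6 = 10
te_Equipment setup = (7 + 4·11 + 15)/6 = 66/6 = 11
te_Calibration = (9 + 4·10 + 17)/6 = 66/6 = 11
te_Sample prep = (5 + 4·8 + 11)/6 = 48/6 = 8
te_Run assay = (11 + 4·13 + 21)/6 = 84/6 = 14
te_Incubation = (2 + 4·4 + 12)/6 = 30/6 = 5
te_Imaging = (4 + 4·5 + 6)/6 = 30/6 = 5
te_Data extraction = (5 + 4·7 + 15)/6 = 48/6 = 8

Forward pass:
ES_Order reagents = 0; EF_Order reagents = 10
ES_Equipment setup = 0; EF_Equipment setup = 11
ES_Calibration = 0; EF_Calibration = 11
ES_Sample prep = 11; EF_Sample prep = 11+8 = 19
ES_Run assay = 11; EF_Run assay = 11+14 = 25
ES_Incubation = 11; EF_Incubation = 11+5 = 16
ES_Imaging = max(EF_Calibration=11, EF_Sample prep=19) = 19; EF_Imaging = 19+5 = 24
ES_Data extraction = max(EF_Order reagents=10, EF_Equipment setup=11, EF_Sample prep=19, EF_Run assay=25, EF_Incubation=16, EF_Imaging=24) = 25; EF_Data extraction = 25+8 = 33
Expected project duration μ = 33 hours. Critical path: Calibration → Run assay → Data extraction.

Backward pass:
LF_Data extraction = 33; LS_Data extraction = 33−8 = 25
LF_Imaging = LS_Data extraction = 25; LS_Imaging = 25−5 = 20
LF_Incubation = LS_Data extraction = 25; LS_Incubation = 25−5 = 20
LF_Run assay = LS_Data extraction = 25; LS_Run assay = 25−14 = 11
LF_Sample prep = min(LS_Imaging=20, LS_Data extraction=25) = 20; LS_Sample prep = 20−8 = 12
LF_Calibration = min(LS_Run assay=11, LS_Imaging=20) = 11; LS_Calibration = 11−11 = 0
LF_Equipment setup = min(LS_Sample prep=12, LS_Incubation=20, LS_Data extraction=25) = 12; LS_Equipment setup = 12−11 = 1
LF_Order reagents = LS_Data extraction = 25; LS_Order reagents = 25−10 = 15
Slack_Imaging = LS_Imaging − ES_Imaging = 20 − 19 = 1

1 hours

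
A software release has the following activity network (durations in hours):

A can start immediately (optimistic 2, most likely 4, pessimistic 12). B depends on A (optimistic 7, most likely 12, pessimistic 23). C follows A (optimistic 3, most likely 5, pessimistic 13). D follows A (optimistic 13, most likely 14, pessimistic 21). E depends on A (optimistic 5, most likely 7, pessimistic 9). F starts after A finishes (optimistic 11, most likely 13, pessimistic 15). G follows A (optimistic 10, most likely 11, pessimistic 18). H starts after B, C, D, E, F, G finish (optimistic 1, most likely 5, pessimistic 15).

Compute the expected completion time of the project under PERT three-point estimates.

te_A = (2 + 4·4 + 12)/6 = 30/6 = 5
te_B = (7 + 4·12 + 23)/6 = 78/6 = 13
te_C = (3 + 4·5 + 13)/6 = 36/6 = 6
te_D = (13 + 4·14 + 21)/6 = 90/6 = 15
te_E = (5 + 4·7 + 9)/6 = 42/6 = 7
te_F = (11 + 4·13 + 15)/6 = 78/6 = 13
te_G = (10 + 4·11 + 18)/6 = 72/6 = 12
te_H = (1 + 4·5 + 15)/6 = 36/6 = 6

Forward pass:
ES_A = 0; EF_A = 5
ES_B = 5; EF_B = 5+13 = 18
ES_C = 5; EF_C = 5+6 = 11
ES_D = 5; EF_D = 5+15 = 20
ES_E = 5; EF_E = 5+7 = 12
ES_F = 5; EF_F = 5+13 = 18
ES_G = 5; EF_G = 5+12 = 17
ES_H = max(EF_B=18, EF_C=11, EF_D=20, EF_E=12, EF_F=18, EF_G=17) = 20; EF_H = 20+6 = 26
Expected project duration μ = 26 hours. Critical path: A → D → H.

26 hours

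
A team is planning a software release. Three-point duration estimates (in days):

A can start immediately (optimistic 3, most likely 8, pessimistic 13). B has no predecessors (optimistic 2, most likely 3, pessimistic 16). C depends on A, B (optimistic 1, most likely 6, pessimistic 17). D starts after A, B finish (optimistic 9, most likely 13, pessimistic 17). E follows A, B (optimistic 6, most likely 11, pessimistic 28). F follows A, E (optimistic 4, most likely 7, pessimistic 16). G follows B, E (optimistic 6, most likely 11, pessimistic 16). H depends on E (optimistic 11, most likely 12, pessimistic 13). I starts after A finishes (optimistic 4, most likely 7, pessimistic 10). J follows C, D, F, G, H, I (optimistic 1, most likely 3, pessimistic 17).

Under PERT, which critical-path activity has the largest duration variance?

E

te_A = (3 + 4·8 + 13)/6 = 48/6 = 8; σ²_A = ((13−3)/6)² = 2.778
te_B = (2 + 4·3 + 16)/6 = 30/6 = 5; σ²_B = ((16−2)/6)² = 5.444
te_C = (1 + 4·6 + 17)/6 = 42/6 = 7; σ²_C = ((17−1)/6)² = 7.111
te_D = (9 + 4·13 + 17)/6 = 78/6 = 13; σ²_D = ((17−9)/6)² = 1.778
te_E = (6 + 4·11 + 28)/6 = 78/6 = 13; σ²_E = ((28−6)/6)² = 13.444
te_F = (4 + 4·7 + 16)/6 = 48/6 = 8; σ²_F = ((16−4)/6)² = 4.000
te_G = (6 + 4·11 + 16)/6 = 66/6 = 11; σ²_G = ((16−6)/6)² = 2.778
te_H = (11 + 4·12 + 13)/6 = 72/6 = 12; σ²_H = ((13−11)/6)² = 0.111
te_I = (4 + 4·7 + 10)/6 = 42/6 = 7; σ²_I = ((10−4)/6)² = 1.000
te_J = (1 + 4·3 + 17)/6 = 30/6 = 5; σ²_J = ((17−1)/6)² = 7.111

Forward pass:
ES_A = 0; EF_A = 8
ES_B = 0; EF_B = 5
ES_C = max(EF_A=8, EF_B=5) = 8; EF_C = 8+7 = 15
ES_D = max(EF_A=8, EF_B=5) = 8; EF_D = 8+13 = 21
ES_E = max(EF_A=8, EF_B=5) = 8; EF_E = 8+13 = 21
ES_F = max(EF_A=8, EF_E=21) = 21; EF_F = 21+8 = 29
ES_G = max(EF_B=5, EF_E=21) = 21; EF_G = 21+11 = 32
ES_H = 21; EF_H = 21+12 = 33
ES_I = 8; EF_I = 8+7 = 15
ES_J = max(EF_C=15, EF_D=21, EF_F=29, EF_G=32, EF_H=33, EF_I=15) = 33; EF_J = 33+5 = 38
Expected project duration μ = 38 days. Critical path: A → E → H → J.

Variances on critical path: σ²_A=2.778, σ²_E=13.444, σ²_H=0.111, σ²_J=7.111.
Largest is σ²_E = 13.444.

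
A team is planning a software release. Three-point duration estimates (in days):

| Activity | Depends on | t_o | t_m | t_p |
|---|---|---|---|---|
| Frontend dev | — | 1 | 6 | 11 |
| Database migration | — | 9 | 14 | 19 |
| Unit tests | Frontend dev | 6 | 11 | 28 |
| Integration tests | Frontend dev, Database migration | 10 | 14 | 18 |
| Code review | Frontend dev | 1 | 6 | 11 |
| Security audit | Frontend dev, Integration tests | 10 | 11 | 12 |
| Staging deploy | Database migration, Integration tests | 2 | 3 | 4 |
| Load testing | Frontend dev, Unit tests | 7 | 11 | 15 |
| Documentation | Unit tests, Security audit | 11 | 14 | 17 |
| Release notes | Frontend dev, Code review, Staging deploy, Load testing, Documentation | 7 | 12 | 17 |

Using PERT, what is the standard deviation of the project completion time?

2.91 days

te_Frontend dev = (1 + 4·6 + 11)/6 = 36/6 = 6; σ²_Frontend dev = ((11−1)/6)² = 2.778
te_Database migration = (9 + 4·14 + 19)/6 = 84/6 = 14; σ²_Database migration = ((19−9)/6)² = 2.778
te_Unit tests = (6 + 4·11 + 28)/6 = 78/6 = 13; σ²_Unit tests = ((28−6)/6)² = 13.444
te_Integration tests = (10 + 4·14 + 18)/6 = 84/6 = 14; σ²_Integration tests = ((18−10)/6)² = 1.778
te_Code review = (1 + 4·6 + 11)/6 = 36/6 = 6; σ²_Code review = ((11−1)/6)² = 2.778
te_Security audit = (10 + 4·11 + 12)/6 = 66/6 = 11; σ²_Security audit = ((12−10)/6)² = 0.111
te_Staging deploy = (2 + 4·3 + 4)/6 = 18/6 = 3; σ²_Staging deploy = ((4−2)/6)² = 0.111
te_Load testing = (7 + 4·11 + 15)/6 = 66/6 = 11; σ²_Load testing = ((15−7)/6)² = 1.778
te_Documentation = (11 + 4·14 + 17)/6 = 84/6 = 14; σ²_Documentation = ((17−11)/6)² = 1.000
te_Release notes = (7 + 4·12 + 17)/6 = 72/6 = 12; σ²_Release notes = ((17−7)/6)² = 2.778

Forward pass:
ES_Frontend dev = 0; EF_Frontend dev = 6
ES_Database migration = 0; EF_Database migration = 14
ES_Unit tests = 6; EF_Unit tests = 6+13 = 19
ES_Integration tests = max(EF_Frontend dev=6, EF_Database migration=14) = 14; EF_Integration tests = 14+14 = 28
ES_Code review = 6; EF_Code review = 6+6 = 12
ES_Security audit = max(EF_Frontend dev=6, EF_Integration tests=28) = 28; EF_Security audit = 28+11 = 39
ES_Staging deploy = max(EF_Database migration=14, EF_Integration tests=28) = 28; EF_Staging deploy = 28+3 = 31
ES_Load testing = max(EF_Frontend dev=6, EF_Unit tests=19) = 19; EF_Load testing = 19+11 = 30
ES_Documentation = max(EF_Unit tests=19, EF_Security audit=39) = 39; EF_Documentation = 39+14 = 53
ES_Release notes = max(EF_Frontend dev=6, EF_Code review=12, EF_Staging deploy=31, EF_Load testing=30, EF_Documentation=53) = 53; EF_Release notes = 53+12 = 65
Expected project duration μ = 65 days. Critical path: Database migration → Integration tests → Security audit → Documentation → Release notes.

Variance along critical path = 2.778 + 1.778 + 0.111 + 1.000 + 2.778 = 8.444
σ = √8.444 = 2.906 days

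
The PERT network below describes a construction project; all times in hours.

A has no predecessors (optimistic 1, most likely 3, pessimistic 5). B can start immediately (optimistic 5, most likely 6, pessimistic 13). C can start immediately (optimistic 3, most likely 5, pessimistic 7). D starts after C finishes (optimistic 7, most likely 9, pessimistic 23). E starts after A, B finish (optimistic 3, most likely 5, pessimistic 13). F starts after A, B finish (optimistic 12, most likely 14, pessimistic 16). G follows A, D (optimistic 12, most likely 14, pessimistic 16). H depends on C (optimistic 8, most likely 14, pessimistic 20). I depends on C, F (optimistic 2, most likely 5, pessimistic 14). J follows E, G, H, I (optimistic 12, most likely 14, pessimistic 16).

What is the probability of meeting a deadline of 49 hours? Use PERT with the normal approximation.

te_A = (1 + 4·3 + 5)/6 = 18/6 = 3; σ²_A = ((5−1)/6)² = 0.444
te_B = (5 + 4·6 + 13)/6 = 42/6 = 7; σ²_B = ((13−5)/6)² = 1.778
te_C = (3 + 4·5 + 7)/6 = 30/6 = 5; σ²_C = ((7−3)/6)² = 0.444
te_D = (7 + 4·9 + 23)/6 = 66/6 = 11; σ²_D = ((23−7)/6)² = 7.111
te_E = (3 + 4·5 + 13)/6 = 36/6 = 6; σ²_E = ((13−3)/6)² = 2.778
te_F = (12 + 4·14 + 16)/6 = 84/6 = 14; σ²_F = ((16−12)/6)² = 0.444
te_G = (12 + 4·14 + 16)/6 = 84/6 = 14; σ²_G = ((16−12)/6)² = 0.444
te_H = (8 + 4·14 + 20)/6 = 84/6 = 14; σ²_H = ((20−8)/6)² = 4.000
te_I = (2 + 4·5 + 14)/6 = 36/6 = 6; σ²_I = ((14−2)/6)² = 4.000
te_J = (12 + 4·14 + 16)/6 = 84/6 = 14; σ²_J = ((16−12)/6)² = 0.444

Forward pass:
ES_A = 0; EF_A = 3
ES_B = 0; EF_B = 7
ES_C = 0; EF_C = 5
ES_D = 5; EF_D = 5+11 = 16
ES_E = max(EF_A=3, EF_B=7) = 7; EF_E = 7+6 = 13
ES_F = max(EF_A=3, EF_B=7) = 7; EF_F = 7+14 = 21
ES_G = max(EF_A=3, EF_D=16) = 16; EF_G = 16+14 = 30
ES_H = 5; EF_H = 5+14 = 19
ES_I = max(EF_C=5, EF_F=21) = 21; EF_I = 21+6 = 27
ES_J = max(EF_E=13, EF_G=30, EF_H=19, EF_I=27) = 30; EF_J = 30+14 = 44
Expected project duration μ = 44 hours. Critical path: C → D → G → J.

Variance along critical path = 0.444 + 7.111 + 0.444 + 0.444 = 8.444; σ = √8.444 = 2.906 hours.
Z = (49 − 44) / 2.906 = 1.721
P(T ≤ 49) = Φ(1.721) ≈ 0.957

0.957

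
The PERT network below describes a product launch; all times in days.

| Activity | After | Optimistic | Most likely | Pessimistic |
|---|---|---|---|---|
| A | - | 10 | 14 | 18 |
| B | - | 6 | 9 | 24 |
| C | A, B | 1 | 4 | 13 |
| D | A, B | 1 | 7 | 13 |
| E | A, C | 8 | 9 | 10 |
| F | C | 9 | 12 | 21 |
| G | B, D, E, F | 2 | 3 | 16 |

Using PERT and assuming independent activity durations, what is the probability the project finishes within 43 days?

te_A = (10 + 4·14 + 18)/6 = 84/6 = 14; σ²_A = ((18−10)/6)² = 1.778
te_B = (6 + 4·9 + 24)/6 = 66/6 = 11; σ²_B = ((24−6)/6)² = 9.000
te_C = (1 + 4·4 + 13)/6 = 30/6 = 5; σ²_C = ((13−1)/6)² = 4.000
te_D = (1 + 4·7 + 13)/6 = 42/6 = 7; σ²_D = ((13−1)/6)² = 4.000
te_E = (8 + 4·9 + 10)/6 = 54/6 = 9; σ²_E = ((10−8)/6)² = 0.111
te_F = (9 + 4·12 + 21)/6 = 78/6 = 13; σ²_F = ((21−9)/6)² = 4.000
te_G = (2 + 4·3 + 16)/6 = 30/6 = 5; σ²_G = ((16−2)/6)² = 5.444

Forward pass:
ES_A = 0; EF_A = 14
ES_B = 0; EF_B = 11
ES_C = max(EF_A=14, EF_B=11) = 14; EF_C = 14+5 = 19
ES_D = max(EF_A=14, EF_B=11) = 14; EF_D = 14+7 = 21
ES_E = max(EF_A=14, EF_C=19) = 19; EF_E = 19+9 = 28
ES_F = 19; EF_F = 19+13 = 32
ES_G = max(EF_B=11, EF_D=21, EF_E=28, EF_F=32) = 32; EF_G = 32+5 = 37
Expected project duration μ = 37 days. Critical path: A → C → F → G.

Variance along critical path = 1.778 + 4.000 + 4.000 + 5.444 = 15.222; σ = √15.222 = 3.902 days.
Z = (43 − 37) / 3.902 = 1.538
P(T ≤ 43) = Φ(1.538) ≈ 0.938

0.938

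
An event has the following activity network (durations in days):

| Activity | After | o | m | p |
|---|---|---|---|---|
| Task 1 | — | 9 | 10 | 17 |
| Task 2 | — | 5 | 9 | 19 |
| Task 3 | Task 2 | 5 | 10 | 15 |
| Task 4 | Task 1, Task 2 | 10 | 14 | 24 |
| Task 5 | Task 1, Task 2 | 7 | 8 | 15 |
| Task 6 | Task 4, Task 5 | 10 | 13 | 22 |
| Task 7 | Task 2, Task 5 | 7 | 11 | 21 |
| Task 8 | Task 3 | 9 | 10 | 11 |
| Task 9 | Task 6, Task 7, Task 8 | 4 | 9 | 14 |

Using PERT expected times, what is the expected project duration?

te_Task 1 = (9 + 4·10 + 17)/6 = 66/6 = 11
te_Task 2 = (5 + 4·9 + 19)/6 = 60/6 = 10
te_Task 3 = (5 + 4·10 + 15)/6 = 60/6 = 10
te_Task 4 = (10 + 4·14 + 24)/6 = 90/6 = 15
te_Task 5 = (7 + 4·8 + 15)/6 = 54/6 = 9
te_Task 6 = (10 + 4·13 + 22)/6 = 84/6 = 14
te_Task 7 = (7 + 4·11 + 21)/6 = 72/6 = 12
te_Task 8 = (9 + 4·10 + 11)/6 = 60/6 = 10
te_Task 9 = (4 + 4·9 + 14)/6 = 54/6 = 9

Forward pass:
ES_Task 1 = 0; EF_Task 1 = 11
ES_Task 2 = 0; EF_Task 2 = 10
ES_Task 3 = 10; EF_Task 3 = 10+10 = 20
ES_Task 4 = max(EF_Task 1=11, EF_Task 2=10) = 11; EF_Task 4 = 11+15 = 26
ES_Task 5 = max(EF_Task 1=11, EF_Task 2=10) = 11; EF_Task 5 = 11+9 = 20
ES_Task 6 = max(EF_Task 4=26, EF_Task 5=20) = 26; EF_Task 6 = 26+14 = 40
ES_Task 7 = max(EF_Task 2=10, EF_Task 5=20) = 20; EF_Task 7 = 20+12 = 32
ES_Task 8 = 20; EF_Task 8 = 20+10 = 30
ES_Task 9 = max(EF_Task 6=40, EF_Task 7=32, EF_Task 8=30) = 40; EF_Task 9 = 40+9 = 49
Expected project duration μ = 49 days. Critical path: Task 1 → Task 4 → Task 6 → Task 9.

49 days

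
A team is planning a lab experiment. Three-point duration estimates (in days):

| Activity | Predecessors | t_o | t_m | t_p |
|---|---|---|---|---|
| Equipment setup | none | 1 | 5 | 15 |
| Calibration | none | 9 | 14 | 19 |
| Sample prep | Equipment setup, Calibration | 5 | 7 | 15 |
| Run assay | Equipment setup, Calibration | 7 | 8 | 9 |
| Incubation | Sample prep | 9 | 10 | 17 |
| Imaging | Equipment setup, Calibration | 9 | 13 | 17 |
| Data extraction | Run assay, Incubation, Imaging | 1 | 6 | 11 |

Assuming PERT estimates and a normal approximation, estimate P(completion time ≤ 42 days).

te_Equipment setup = (1 + 4·5 + 15)/6 = 36/6 = 6; σ²_Equipment setup = ((15−1)/6)² = 5.444
te_Calibration = (9 + 4·14 + 19)/6 = 84/6 = 14; σ²_Calibration = ((19−9)/6)² = 2.778
te_Sample prep = (5 + 4·7 + 15)/6 = 48/6 = 8; σ²_Sample prep = ((15−5)/6)² = 2.778
te_Run assay = (7 + 4·8 + 9)/6 = 48/6 = 8; σ²_Run assay = ((9−7)/6)² = 0.111
te_Incubation = (9 + 4·10 + 17)/6 = 66/6 = 11; σ²_Incubation = ((17−9)/6)² = 1.778
te_Imaging = (9 + 4·13 + 17)/6 = 78/6 = 13; σ²_Imaging = ((17−9)/6)² = 1.778
te_Data extraction = (1 + 4·6 + 11)/6 = 36/6 = 6; σ²_Data extraction = ((11−1)/6)² = 2.778

Forward pass:
ES_Equipment setup = 0; EF_Equipment setup = 6
ES_Calibration = 0; EF_Calibration = 14
ES_Sample prep = max(EF_Equipment setup=6, EF_Calibration=14) = 14; EF_Sample prep = 14+8 = 22
ES_Run assay = max(EF_Equipment setup=6, EF_Calibration=14) = 14; EF_Run assay = 14+8 = 22
ES_Incubation = 22; EF_Incubation = 22+11 = 33
ES_Imaging = max(EF_Equipment setup=6, EF_Calibration=14) = 14; EF_Imaging = 14+13 = 27
ES_Data extraction = max(EF_Run assay=22, EF_Incubation=33, EF_Imaging=27) = 33; EF_Data extraction = 33+6 = 39
Expected project duration μ = 39 days. Critical path: Calibration → Sample prep → Incubation → Data extraction.

Variance along critical path = 2.778 + 2.778 + 1.778 + 2.778 = 10.111; σ = √10.111 = 3.180 days.
Z = (42 − 39) / 3.180 = 0.943
P(T ≤ 42) = Φ(0.943) ≈ 0.827

0.827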